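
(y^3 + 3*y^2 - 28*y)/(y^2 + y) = (y^2 + 3*y - 28)/(y + 1)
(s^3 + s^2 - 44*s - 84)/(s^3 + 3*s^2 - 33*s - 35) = (s^3 + s^2 - 44*s - 84)/(s^3 + 3*s^2 - 33*s - 35)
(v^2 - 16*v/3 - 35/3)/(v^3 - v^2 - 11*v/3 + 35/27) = 9*(v - 7)/(9*v^2 - 24*v + 7)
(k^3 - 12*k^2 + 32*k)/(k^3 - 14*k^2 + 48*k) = (k - 4)/(k - 6)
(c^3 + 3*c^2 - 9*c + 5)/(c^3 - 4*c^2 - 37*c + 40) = (c - 1)/(c - 8)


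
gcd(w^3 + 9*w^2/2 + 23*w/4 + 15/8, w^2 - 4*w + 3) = 1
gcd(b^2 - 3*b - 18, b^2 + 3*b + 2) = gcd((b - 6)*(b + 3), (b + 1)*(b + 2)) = 1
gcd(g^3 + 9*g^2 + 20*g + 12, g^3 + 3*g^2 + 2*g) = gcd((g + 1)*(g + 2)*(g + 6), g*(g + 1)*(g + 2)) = g^2 + 3*g + 2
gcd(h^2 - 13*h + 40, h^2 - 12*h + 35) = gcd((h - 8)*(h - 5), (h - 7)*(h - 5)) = h - 5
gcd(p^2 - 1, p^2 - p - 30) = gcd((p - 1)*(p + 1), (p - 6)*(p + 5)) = 1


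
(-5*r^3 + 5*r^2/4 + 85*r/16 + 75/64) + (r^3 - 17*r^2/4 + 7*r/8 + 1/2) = -4*r^3 - 3*r^2 + 99*r/16 + 107/64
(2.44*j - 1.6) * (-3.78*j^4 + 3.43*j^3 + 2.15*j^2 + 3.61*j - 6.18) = -9.2232*j^5 + 14.4172*j^4 - 0.242000000000001*j^3 + 5.3684*j^2 - 20.8552*j + 9.888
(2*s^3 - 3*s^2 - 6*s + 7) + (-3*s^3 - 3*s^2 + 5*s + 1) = -s^3 - 6*s^2 - s + 8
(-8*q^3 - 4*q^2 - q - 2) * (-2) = 16*q^3 + 8*q^2 + 2*q + 4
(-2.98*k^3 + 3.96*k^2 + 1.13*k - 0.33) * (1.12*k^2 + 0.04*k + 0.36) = -3.3376*k^5 + 4.316*k^4 + 0.3512*k^3 + 1.1012*k^2 + 0.3936*k - 0.1188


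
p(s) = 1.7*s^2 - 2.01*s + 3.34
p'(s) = 3.4*s - 2.01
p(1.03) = 3.07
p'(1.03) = 1.49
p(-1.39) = 9.42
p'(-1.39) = -6.74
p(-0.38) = 4.35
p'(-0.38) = -3.30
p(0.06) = 3.23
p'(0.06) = -1.81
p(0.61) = 2.75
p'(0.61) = 0.06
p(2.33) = 7.89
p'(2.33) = 5.91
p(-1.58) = 10.76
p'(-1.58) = -7.38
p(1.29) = 3.58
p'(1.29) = 2.38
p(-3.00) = 24.67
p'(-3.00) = -12.21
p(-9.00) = 159.13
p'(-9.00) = -32.61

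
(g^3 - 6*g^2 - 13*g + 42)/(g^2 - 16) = (g^3 - 6*g^2 - 13*g + 42)/(g^2 - 16)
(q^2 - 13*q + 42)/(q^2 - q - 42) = (q - 6)/(q + 6)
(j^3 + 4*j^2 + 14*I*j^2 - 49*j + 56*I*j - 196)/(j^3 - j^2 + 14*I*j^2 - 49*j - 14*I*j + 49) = (j + 4)/(j - 1)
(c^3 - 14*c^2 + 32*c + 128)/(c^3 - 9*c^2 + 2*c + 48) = (c - 8)/(c - 3)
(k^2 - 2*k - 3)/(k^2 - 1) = (k - 3)/(k - 1)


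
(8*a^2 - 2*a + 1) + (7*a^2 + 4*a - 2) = 15*a^2 + 2*a - 1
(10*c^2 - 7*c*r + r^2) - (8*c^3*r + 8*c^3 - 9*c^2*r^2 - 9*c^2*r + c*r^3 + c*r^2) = -8*c^3*r - 8*c^3 + 9*c^2*r^2 + 9*c^2*r + 10*c^2 - c*r^3 - c*r^2 - 7*c*r + r^2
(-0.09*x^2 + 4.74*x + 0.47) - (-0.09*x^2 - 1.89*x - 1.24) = 6.63*x + 1.71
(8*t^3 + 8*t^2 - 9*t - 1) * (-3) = -24*t^3 - 24*t^2 + 27*t + 3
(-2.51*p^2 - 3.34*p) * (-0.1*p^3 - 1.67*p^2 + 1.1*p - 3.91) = 0.251*p^5 + 4.5257*p^4 + 2.8168*p^3 + 6.1401*p^2 + 13.0594*p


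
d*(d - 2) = d^2 - 2*d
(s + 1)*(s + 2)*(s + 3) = s^3 + 6*s^2 + 11*s + 6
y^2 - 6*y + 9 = (y - 3)^2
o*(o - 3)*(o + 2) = o^3 - o^2 - 6*o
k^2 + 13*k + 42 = (k + 6)*(k + 7)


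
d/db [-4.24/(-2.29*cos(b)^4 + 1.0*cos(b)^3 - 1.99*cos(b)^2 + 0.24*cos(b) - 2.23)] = (38.8384*cos(b)^3 - 12.72*cos(b)^2 + 16.8752*cos(b) - 1.0176)*sin(b)/(2.29*cos(b)^4 - 1.0*cos(b)^3 + 1.99*cos(b)^2 - 0.24*cos(b) + 2.23)^2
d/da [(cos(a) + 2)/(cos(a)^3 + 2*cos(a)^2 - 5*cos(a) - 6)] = (19*cos(a)/2 + 4*cos(2*a) + cos(3*a)/2)*sin(a)/(cos(a)^3 + 2*cos(a)^2 - 5*cos(a) - 6)^2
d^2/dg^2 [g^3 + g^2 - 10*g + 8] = 6*g + 2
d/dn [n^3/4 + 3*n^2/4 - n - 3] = 3*n^2/4 + 3*n/2 - 1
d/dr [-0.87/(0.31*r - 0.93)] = 0.2697/(0.31*r - 0.93)^2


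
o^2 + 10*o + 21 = (o + 3)*(o + 7)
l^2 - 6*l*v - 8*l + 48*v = (l - 8)*(l - 6*v)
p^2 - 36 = (p - 6)*(p + 6)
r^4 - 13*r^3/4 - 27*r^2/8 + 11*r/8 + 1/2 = (r - 4)*(r - 1/2)*(r + 1/4)*(r + 1)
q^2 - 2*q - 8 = (q - 4)*(q + 2)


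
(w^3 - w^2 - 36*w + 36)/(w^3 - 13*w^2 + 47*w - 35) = (w^2 - 36)/(w^2 - 12*w + 35)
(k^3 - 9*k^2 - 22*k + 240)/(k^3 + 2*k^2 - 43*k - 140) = (k^2 - 14*k + 48)/(k^2 - 3*k - 28)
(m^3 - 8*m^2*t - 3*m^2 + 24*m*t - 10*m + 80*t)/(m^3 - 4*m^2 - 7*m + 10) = (m - 8*t)/(m - 1)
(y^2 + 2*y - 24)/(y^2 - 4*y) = (y + 6)/y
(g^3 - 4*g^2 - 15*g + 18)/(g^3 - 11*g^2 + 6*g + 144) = (g - 1)/(g - 8)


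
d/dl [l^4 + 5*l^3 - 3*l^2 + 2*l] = 4*l^3 + 15*l^2 - 6*l + 2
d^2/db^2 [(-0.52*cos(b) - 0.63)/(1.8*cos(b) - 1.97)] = (-3.88512*sin(b)^2 + 4.252048*cos(b) - 3.88512)/(5.832*cos(b)^3 - 19.1484*cos(b)^2 + 20.95686*cos(b) - 7.645373)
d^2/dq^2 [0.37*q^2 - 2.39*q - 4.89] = 0.740000000000000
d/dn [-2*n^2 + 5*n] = 5 - 4*n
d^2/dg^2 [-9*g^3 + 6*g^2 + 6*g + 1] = 12 - 54*g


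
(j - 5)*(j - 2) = j^2 - 7*j + 10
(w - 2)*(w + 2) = w^2 - 4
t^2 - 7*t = t*(t - 7)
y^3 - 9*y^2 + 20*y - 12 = (y - 6)*(y - 2)*(y - 1)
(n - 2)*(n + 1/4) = n^2 - 7*n/4 - 1/2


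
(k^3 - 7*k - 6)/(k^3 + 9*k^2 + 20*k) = (k^3 - 7*k - 6)/(k*(k^2 + 9*k + 20))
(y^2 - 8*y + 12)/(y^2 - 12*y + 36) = (y - 2)/(y - 6)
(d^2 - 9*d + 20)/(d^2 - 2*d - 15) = (d - 4)/(d + 3)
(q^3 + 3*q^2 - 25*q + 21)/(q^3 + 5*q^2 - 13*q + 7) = (q - 3)/(q - 1)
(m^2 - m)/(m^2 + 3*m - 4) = m/(m + 4)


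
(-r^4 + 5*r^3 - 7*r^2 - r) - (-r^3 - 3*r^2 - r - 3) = -r^4 + 6*r^3 - 4*r^2 + 3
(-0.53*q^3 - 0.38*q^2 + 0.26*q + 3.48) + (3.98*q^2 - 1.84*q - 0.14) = -0.53*q^3 + 3.6*q^2 - 1.58*q + 3.34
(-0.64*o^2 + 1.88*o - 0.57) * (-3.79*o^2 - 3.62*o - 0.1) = 2.4256*o^4 - 4.8084*o^3 - 4.5813*o^2 + 1.8754*o + 0.057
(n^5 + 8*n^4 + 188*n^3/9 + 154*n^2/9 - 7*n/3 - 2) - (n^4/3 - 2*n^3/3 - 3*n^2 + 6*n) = n^5 + 23*n^4/3 + 194*n^3/9 + 181*n^2/9 - 25*n/3 - 2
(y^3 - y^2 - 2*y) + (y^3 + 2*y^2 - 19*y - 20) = 2*y^3 + y^2 - 21*y - 20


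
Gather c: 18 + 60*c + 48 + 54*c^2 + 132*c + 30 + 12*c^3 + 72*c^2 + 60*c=12*c^3 + 126*c^2 + 252*c + 96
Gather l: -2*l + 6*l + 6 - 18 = 4*l - 12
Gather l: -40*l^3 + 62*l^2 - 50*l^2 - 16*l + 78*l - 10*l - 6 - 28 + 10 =-40*l^3 + 12*l^2 + 52*l - 24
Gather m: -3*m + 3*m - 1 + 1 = 0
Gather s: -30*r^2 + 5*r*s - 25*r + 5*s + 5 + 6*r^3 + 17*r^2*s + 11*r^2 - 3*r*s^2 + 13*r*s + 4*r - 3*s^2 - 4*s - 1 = 6*r^3 - 19*r^2 - 21*r + s^2*(-3*r - 3) + s*(17*r^2 + 18*r + 1) + 4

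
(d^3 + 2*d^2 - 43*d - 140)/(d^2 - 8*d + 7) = (d^2 + 9*d + 20)/(d - 1)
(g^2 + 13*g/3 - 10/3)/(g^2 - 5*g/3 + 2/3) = (g + 5)/(g - 1)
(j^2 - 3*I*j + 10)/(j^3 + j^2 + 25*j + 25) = (j + 2*I)/(j^2 + j*(1 + 5*I) + 5*I)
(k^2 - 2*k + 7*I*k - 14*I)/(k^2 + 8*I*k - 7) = (k - 2)/(k + I)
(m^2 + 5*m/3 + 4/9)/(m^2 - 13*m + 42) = (9*m^2 + 15*m + 4)/(9*(m^2 - 13*m + 42))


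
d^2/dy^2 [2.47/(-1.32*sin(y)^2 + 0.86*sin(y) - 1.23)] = (17.214912*sin(y)^4 - 8.411832*sin(y)^3 - 40.036724*sin(y)^2 + 19.43643*sin(y) + 4.36696)/(1.32*sin(y)^2 - 0.86*sin(y) + 1.23)^3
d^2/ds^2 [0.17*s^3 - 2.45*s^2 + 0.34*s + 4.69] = 1.02*s - 4.9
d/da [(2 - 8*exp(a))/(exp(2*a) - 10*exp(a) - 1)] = 4*(2*exp(2*a) - exp(a) + 7)*exp(a)/(exp(4*a) - 20*exp(3*a) + 98*exp(2*a) + 20*exp(a) + 1)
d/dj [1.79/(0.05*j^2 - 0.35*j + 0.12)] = (0.6265 - 0.179*j)/(0.05*j^2 - 0.35*j + 0.12)^2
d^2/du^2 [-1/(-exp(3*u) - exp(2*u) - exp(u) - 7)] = (2*(3*exp(2*u) + 2*exp(u) + 1)^2*exp(u) - (9*exp(2*u) + 4*exp(u) + 1)*(exp(3*u) + exp(2*u) + exp(u) + 7))*exp(u)/(exp(3*u) + exp(2*u) + exp(u) + 7)^3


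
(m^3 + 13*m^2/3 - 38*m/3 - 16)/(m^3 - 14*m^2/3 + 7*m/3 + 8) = (m + 6)/(m - 3)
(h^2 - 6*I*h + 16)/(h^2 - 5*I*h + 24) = (h + 2*I)/(h + 3*I)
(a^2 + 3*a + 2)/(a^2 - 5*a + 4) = (a^2 + 3*a + 2)/(a^2 - 5*a + 4)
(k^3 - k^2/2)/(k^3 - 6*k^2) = (k - 1/2)/(k - 6)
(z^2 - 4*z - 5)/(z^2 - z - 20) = (z + 1)/(z + 4)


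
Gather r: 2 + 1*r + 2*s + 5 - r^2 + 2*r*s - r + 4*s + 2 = -r^2 + 2*r*s + 6*s + 9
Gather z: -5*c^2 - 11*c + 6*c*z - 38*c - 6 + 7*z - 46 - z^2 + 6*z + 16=-5*c^2 - 49*c - z^2 + z*(6*c + 13) - 36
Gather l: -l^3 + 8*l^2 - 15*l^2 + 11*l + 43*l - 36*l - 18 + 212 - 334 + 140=-l^3 - 7*l^2 + 18*l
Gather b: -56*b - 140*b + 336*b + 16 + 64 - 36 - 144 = 140*b - 100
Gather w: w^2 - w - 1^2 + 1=w^2 - w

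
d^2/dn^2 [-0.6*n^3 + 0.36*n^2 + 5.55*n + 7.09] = 0.72 - 3.6*n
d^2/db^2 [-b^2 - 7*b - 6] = -2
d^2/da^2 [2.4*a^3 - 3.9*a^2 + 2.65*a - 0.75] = 14.4*a - 7.8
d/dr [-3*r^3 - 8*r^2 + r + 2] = -9*r^2 - 16*r + 1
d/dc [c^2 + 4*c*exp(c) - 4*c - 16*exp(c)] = 4*c*exp(c) + 2*c - 12*exp(c) - 4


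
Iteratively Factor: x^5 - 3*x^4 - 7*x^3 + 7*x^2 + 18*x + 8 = (x + 1)*(x^4 - 4*x^3 - 3*x^2 + 10*x + 8) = (x - 2)*(x + 1)*(x^3 - 2*x^2 - 7*x - 4) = (x - 2)*(x + 1)^2*(x^2 - 3*x - 4) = (x - 4)*(x - 2)*(x + 1)^2*(x + 1)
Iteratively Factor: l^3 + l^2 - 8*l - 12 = (l + 2)*(l^2 - l - 6) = (l + 2)^2*(l - 3)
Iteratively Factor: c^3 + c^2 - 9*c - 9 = (c + 1)*(c^2 - 9) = (c + 1)*(c + 3)*(c - 3)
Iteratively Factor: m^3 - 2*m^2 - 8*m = (m - 4)*(m^2 + 2*m) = (m - 4)*(m + 2)*(m)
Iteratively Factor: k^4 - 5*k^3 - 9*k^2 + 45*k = (k - 5)*(k^3 - 9*k) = (k - 5)*(k - 3)*(k^2 + 3*k) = k*(k - 5)*(k - 3)*(k + 3)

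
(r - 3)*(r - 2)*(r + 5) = r^3 - 19*r + 30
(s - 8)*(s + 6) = s^2 - 2*s - 48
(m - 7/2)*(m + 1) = m^2 - 5*m/2 - 7/2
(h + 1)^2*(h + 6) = h^3 + 8*h^2 + 13*h + 6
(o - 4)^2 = o^2 - 8*o + 16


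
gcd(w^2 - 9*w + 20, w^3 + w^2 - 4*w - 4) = 1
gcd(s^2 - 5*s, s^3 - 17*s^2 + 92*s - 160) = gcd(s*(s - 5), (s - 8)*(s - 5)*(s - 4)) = s - 5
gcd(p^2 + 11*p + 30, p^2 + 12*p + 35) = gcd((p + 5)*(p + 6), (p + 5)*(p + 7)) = p + 5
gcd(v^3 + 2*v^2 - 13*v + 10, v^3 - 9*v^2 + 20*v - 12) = v^2 - 3*v + 2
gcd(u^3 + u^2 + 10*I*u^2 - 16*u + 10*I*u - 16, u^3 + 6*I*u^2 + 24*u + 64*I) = u^2 + 10*I*u - 16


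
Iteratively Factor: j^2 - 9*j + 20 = (j - 4)*(j - 5)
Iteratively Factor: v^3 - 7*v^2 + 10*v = (v - 2)*(v^2 - 5*v) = v*(v - 2)*(v - 5)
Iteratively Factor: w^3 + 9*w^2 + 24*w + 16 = (w + 4)*(w^2 + 5*w + 4) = (w + 4)^2*(w + 1)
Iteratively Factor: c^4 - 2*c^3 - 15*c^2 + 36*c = (c - 3)*(c^3 + c^2 - 12*c) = c*(c - 3)*(c^2 + c - 12) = c*(c - 3)*(c + 4)*(c - 3)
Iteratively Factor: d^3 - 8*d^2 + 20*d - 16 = (d - 4)*(d^2 - 4*d + 4) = (d - 4)*(d - 2)*(d - 2)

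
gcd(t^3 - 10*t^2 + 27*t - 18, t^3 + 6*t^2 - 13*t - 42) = t - 3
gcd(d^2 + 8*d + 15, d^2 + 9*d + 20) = d + 5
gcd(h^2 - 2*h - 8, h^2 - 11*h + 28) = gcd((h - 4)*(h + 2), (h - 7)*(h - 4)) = h - 4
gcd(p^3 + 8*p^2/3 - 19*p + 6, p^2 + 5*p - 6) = p + 6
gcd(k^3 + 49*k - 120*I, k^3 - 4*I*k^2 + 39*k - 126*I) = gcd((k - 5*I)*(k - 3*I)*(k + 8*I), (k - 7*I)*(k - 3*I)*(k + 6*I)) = k - 3*I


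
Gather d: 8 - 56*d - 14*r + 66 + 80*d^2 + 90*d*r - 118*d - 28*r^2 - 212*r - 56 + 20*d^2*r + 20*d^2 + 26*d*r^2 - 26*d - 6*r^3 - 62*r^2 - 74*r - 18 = d^2*(20*r + 100) + d*(26*r^2 + 90*r - 200) - 6*r^3 - 90*r^2 - 300*r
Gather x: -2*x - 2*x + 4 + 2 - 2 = 4 - 4*x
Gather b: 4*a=4*a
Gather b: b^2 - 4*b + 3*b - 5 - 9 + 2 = b^2 - b - 12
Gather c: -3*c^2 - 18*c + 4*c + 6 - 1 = -3*c^2 - 14*c + 5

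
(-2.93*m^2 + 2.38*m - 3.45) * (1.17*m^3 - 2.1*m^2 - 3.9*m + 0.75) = -3.4281*m^5 + 8.9376*m^4 + 2.3925*m^3 - 4.2345*m^2 + 15.24*m - 2.5875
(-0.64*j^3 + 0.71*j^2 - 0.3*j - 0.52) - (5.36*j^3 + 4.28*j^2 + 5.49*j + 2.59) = -6.0*j^3 - 3.57*j^2 - 5.79*j - 3.11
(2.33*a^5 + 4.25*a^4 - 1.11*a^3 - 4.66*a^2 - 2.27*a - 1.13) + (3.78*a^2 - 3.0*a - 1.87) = 2.33*a^5 + 4.25*a^4 - 1.11*a^3 - 0.88*a^2 - 5.27*a - 3.0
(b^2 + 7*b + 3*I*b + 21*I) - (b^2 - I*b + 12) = 7*b + 4*I*b - 12 + 21*I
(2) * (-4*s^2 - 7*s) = -8*s^2 - 14*s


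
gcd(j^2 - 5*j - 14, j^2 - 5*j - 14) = j^2 - 5*j - 14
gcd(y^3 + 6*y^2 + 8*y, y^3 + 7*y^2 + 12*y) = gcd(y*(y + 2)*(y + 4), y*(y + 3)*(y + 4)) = y^2 + 4*y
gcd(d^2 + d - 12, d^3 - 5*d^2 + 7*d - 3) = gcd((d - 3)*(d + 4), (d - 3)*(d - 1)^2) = d - 3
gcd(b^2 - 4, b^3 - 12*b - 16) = b + 2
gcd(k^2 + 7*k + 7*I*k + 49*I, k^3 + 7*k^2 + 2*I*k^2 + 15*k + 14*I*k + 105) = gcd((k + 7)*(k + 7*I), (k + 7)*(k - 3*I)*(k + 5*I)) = k + 7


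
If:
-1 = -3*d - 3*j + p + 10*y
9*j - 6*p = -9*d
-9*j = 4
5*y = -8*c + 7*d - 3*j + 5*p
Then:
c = 275*y/24 + 127/72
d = 20*y/3 + 10/9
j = -4/9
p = 10*y + 1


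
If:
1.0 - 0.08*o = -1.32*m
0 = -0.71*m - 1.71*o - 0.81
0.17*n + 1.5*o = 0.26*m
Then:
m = -0.77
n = 0.20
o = -0.16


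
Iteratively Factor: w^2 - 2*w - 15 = (w + 3)*(w - 5)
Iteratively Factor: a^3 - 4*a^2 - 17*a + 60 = (a - 3)*(a^2 - a - 20) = (a - 5)*(a - 3)*(a + 4)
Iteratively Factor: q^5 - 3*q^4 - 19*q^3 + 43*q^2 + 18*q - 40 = (q - 2)*(q^4 - q^3 - 21*q^2 + q + 20) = (q - 2)*(q + 1)*(q^3 - 2*q^2 - 19*q + 20) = (q - 2)*(q - 1)*(q + 1)*(q^2 - q - 20) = (q - 5)*(q - 2)*(q - 1)*(q + 1)*(q + 4)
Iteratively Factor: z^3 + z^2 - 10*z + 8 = (z - 1)*(z^2 + 2*z - 8) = (z - 2)*(z - 1)*(z + 4)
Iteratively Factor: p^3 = (p)*(p^2) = p^2*(p)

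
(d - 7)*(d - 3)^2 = d^3 - 13*d^2 + 51*d - 63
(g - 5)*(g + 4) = g^2 - g - 20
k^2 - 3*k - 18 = (k - 6)*(k + 3)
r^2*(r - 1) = r^3 - r^2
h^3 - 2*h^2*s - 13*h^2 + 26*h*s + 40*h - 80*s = (h - 8)*(h - 5)*(h - 2*s)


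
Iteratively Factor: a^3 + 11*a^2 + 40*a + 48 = (a + 4)*(a^2 + 7*a + 12) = (a + 4)^2*(a + 3)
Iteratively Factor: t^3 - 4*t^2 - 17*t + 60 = (t + 4)*(t^2 - 8*t + 15) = (t - 5)*(t + 4)*(t - 3)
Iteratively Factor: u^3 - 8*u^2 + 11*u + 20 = (u + 1)*(u^2 - 9*u + 20) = (u - 5)*(u + 1)*(u - 4)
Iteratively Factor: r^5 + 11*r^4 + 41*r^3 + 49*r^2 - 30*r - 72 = (r + 4)*(r^4 + 7*r^3 + 13*r^2 - 3*r - 18) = (r - 1)*(r + 4)*(r^3 + 8*r^2 + 21*r + 18) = (r - 1)*(r + 3)*(r + 4)*(r^2 + 5*r + 6) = (r - 1)*(r + 2)*(r + 3)*(r + 4)*(r + 3)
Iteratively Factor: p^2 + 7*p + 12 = (p + 4)*(p + 3)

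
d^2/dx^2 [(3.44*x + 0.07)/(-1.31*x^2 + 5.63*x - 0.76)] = (-(2.62*x - 5.63)*(3.44*x + 0.07)*(5.24*x - 11.26) + (27.0384*x - 38.551)*(1.31*x^2 - 5.63*x + 0.76))/(1.31*x^2 - 5.63*x + 0.76)^3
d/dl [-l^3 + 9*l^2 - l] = -3*l^2 + 18*l - 1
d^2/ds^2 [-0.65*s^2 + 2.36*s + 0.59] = -1.30000000000000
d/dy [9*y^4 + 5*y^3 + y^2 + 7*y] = 36*y^3 + 15*y^2 + 2*y + 7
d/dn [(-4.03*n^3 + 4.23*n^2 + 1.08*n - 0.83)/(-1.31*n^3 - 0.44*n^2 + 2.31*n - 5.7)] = (7.3145*n^4 - 15.789*n^3 + 75.8976*n^2 - 48.9524*n - 4.2387)/(1.7161*n^6 + 1.1528*n^5 - 5.8586*n^4 + 12.9012*n^3 + 10.3521*n^2 - 26.334*n + 32.49)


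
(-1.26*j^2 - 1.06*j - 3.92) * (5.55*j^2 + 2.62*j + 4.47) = -6.993*j^4 - 9.1842*j^3 - 30.1654*j^2 - 15.0086*j - 17.5224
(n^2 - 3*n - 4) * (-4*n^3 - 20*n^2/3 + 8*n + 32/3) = -4*n^5 + 16*n^4/3 + 44*n^3 + 40*n^2/3 - 64*n - 128/3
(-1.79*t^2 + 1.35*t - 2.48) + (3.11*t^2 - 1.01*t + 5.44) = 1.32*t^2 + 0.34*t + 2.96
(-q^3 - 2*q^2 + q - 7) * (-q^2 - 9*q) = q^5 + 11*q^4 + 17*q^3 - 2*q^2 + 63*q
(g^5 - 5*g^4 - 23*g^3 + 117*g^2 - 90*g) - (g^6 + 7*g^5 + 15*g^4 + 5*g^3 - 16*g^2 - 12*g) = -g^6 - 6*g^5 - 20*g^4 - 28*g^3 + 133*g^2 - 78*g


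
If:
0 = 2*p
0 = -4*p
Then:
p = 0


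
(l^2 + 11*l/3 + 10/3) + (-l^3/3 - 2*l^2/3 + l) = -l^3/3 + l^2/3 + 14*l/3 + 10/3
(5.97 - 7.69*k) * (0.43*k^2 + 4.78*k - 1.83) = -3.3067*k^3 - 34.1911*k^2 + 42.6093*k - 10.9251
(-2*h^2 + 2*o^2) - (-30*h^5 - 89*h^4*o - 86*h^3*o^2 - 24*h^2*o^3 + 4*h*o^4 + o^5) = 30*h^5 + 89*h^4*o + 86*h^3*o^2 + 24*h^2*o^3 - 2*h^2 - 4*h*o^4 - o^5 + 2*o^2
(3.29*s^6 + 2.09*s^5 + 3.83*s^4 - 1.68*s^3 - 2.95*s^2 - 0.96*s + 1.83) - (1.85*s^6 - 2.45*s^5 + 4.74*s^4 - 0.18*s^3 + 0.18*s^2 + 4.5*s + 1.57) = 1.44*s^6 + 4.54*s^5 - 0.91*s^4 - 1.5*s^3 - 3.13*s^2 - 5.46*s + 0.26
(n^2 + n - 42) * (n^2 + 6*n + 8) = n^4 + 7*n^3 - 28*n^2 - 244*n - 336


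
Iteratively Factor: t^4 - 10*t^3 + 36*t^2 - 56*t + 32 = (t - 2)*(t^3 - 8*t^2 + 20*t - 16) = (t - 4)*(t - 2)*(t^2 - 4*t + 4) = (t - 4)*(t - 2)^2*(t - 2)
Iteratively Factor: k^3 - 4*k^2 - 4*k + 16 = (k - 2)*(k^2 - 2*k - 8) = (k - 2)*(k + 2)*(k - 4)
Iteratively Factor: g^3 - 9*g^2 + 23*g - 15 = (g - 1)*(g^2 - 8*g + 15) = (g - 3)*(g - 1)*(g - 5)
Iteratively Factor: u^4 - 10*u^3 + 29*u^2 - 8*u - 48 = (u - 4)*(u^3 - 6*u^2 + 5*u + 12) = (u - 4)*(u + 1)*(u^2 - 7*u + 12) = (u - 4)^2*(u + 1)*(u - 3)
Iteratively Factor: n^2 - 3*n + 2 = (n - 1)*(n - 2)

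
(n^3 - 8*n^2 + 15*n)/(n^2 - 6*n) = (n^2 - 8*n + 15)/(n - 6)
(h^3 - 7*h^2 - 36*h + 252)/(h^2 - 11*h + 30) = (h^2 - h - 42)/(h - 5)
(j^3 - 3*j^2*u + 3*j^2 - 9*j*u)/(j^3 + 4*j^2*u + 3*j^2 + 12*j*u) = (j - 3*u)/(j + 4*u)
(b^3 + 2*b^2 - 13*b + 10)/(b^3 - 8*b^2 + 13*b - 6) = (b^2 + 3*b - 10)/(b^2 - 7*b + 6)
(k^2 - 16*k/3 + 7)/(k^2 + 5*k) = (k^2 - 16*k/3 + 7)/(k*(k + 5))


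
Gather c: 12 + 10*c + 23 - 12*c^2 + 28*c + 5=-12*c^2 + 38*c + 40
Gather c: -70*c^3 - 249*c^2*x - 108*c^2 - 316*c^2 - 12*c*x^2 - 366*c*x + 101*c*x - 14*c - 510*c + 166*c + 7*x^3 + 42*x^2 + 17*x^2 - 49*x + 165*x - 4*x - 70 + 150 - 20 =-70*c^3 + c^2*(-249*x - 424) + c*(-12*x^2 - 265*x - 358) + 7*x^3 + 59*x^2 + 112*x + 60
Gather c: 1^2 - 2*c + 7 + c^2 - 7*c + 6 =c^2 - 9*c + 14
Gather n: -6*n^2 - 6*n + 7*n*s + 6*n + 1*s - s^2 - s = -6*n^2 + 7*n*s - s^2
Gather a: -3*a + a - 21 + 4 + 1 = -2*a - 16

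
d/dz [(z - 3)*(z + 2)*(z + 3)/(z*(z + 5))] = (z^4 + 10*z^3 + 19*z^2 + 36*z + 90)/(z^2*(z^2 + 10*z + 25))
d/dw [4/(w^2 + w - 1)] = 4*(-2*w - 1)/(w^2 + w - 1)^2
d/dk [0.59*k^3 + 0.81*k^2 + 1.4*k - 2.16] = 1.77*k^2 + 1.62*k + 1.4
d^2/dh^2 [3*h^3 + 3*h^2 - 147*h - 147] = 18*h + 6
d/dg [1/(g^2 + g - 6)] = (-2*g - 1)/(g^2 + g - 6)^2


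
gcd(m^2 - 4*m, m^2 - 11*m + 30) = 1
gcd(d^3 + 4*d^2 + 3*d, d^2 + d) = d^2 + d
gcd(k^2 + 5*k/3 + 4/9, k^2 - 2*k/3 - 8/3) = k + 4/3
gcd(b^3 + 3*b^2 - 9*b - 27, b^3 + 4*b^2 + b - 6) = b + 3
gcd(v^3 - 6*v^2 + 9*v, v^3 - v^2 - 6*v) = v^2 - 3*v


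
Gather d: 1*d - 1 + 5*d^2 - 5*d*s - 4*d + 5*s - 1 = 5*d^2 + d*(-5*s - 3) + 5*s - 2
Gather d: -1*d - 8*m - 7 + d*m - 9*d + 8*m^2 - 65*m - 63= d*(m - 10) + 8*m^2 - 73*m - 70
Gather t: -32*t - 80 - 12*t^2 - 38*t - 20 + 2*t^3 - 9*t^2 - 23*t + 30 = 2*t^3 - 21*t^2 - 93*t - 70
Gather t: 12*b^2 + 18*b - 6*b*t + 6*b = 12*b^2 - 6*b*t + 24*b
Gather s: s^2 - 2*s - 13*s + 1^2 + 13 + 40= s^2 - 15*s + 54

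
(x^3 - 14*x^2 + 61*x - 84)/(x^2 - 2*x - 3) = (x^2 - 11*x + 28)/(x + 1)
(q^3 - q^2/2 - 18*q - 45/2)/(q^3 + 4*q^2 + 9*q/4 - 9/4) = 2*(q - 5)/(2*q - 1)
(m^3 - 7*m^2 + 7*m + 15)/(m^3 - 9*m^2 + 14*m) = (m^3 - 7*m^2 + 7*m + 15)/(m*(m^2 - 9*m + 14))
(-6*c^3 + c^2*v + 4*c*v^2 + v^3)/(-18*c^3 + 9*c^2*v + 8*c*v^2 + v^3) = (2*c + v)/(6*c + v)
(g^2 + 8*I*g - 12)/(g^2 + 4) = (g + 6*I)/(g - 2*I)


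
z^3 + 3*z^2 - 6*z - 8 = (z - 2)*(z + 1)*(z + 4)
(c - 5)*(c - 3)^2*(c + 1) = c^4 - 10*c^3 + 28*c^2 - 6*c - 45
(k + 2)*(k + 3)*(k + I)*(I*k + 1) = I*k^4 + 5*I*k^3 + 7*I*k^2 + 5*I*k + 6*I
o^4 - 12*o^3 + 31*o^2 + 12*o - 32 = (o - 8)*(o - 4)*(o - 1)*(o + 1)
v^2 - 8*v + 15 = (v - 5)*(v - 3)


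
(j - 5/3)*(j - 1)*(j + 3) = j^3 + j^2/3 - 19*j/3 + 5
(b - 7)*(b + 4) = b^2 - 3*b - 28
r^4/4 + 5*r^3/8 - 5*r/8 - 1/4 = (r/4 + 1/2)*(r - 1)*(r + 1/2)*(r + 1)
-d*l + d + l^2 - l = (-d + l)*(l - 1)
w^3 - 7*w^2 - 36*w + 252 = (w - 7)*(w - 6)*(w + 6)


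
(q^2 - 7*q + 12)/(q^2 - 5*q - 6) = (-q^2 + 7*q - 12)/(-q^2 + 5*q + 6)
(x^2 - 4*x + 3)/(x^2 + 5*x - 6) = (x - 3)/(x + 6)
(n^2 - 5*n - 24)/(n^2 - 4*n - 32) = (n + 3)/(n + 4)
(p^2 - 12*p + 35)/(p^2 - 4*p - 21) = (p - 5)/(p + 3)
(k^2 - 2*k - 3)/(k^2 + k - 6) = (k^2 - 2*k - 3)/(k^2 + k - 6)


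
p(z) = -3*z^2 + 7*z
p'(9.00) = -47.00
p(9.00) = -180.00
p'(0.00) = 7.00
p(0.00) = 0.00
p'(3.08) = -11.48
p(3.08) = -6.90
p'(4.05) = -17.30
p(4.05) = -20.86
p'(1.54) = -2.24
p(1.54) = 3.67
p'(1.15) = 0.10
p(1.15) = 4.08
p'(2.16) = -5.96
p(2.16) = 1.12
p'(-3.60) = 28.60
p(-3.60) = -64.08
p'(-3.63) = 28.78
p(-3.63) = -64.94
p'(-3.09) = 25.54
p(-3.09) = -50.27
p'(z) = 7 - 6*z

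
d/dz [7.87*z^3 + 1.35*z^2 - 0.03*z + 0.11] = 23.61*z^2 + 2.7*z - 0.03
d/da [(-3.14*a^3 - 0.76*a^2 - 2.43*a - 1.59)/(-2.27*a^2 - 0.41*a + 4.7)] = (7.1278*a^4 + 2.5748*a^3 - 49.4785*a^2 - 14.3626*a - 12.0729)/(5.1529*a^4 + 1.8614*a^3 - 21.1699*a^2 - 3.854*a + 22.09)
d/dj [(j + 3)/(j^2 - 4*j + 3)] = (j^2 - 4*j - 2*(j - 2)*(j + 3) + 3)/(j^2 - 4*j + 3)^2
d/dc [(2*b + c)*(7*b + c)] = 9*b + 2*c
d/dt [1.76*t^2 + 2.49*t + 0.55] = 3.52*t + 2.49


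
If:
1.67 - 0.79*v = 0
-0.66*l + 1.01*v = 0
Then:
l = 3.23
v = 2.11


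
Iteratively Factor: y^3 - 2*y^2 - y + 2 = (y + 1)*(y^2 - 3*y + 2) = (y - 2)*(y + 1)*(y - 1)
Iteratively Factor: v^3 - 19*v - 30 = (v - 5)*(v^2 + 5*v + 6) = (v - 5)*(v + 3)*(v + 2)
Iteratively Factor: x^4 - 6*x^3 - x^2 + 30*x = (x - 3)*(x^3 - 3*x^2 - 10*x) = x*(x - 3)*(x^2 - 3*x - 10) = x*(x - 3)*(x + 2)*(x - 5)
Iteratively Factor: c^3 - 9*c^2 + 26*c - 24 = (c - 3)*(c^2 - 6*c + 8) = (c - 3)*(c - 2)*(c - 4)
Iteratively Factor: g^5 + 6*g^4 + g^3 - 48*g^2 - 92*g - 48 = (g - 3)*(g^4 + 9*g^3 + 28*g^2 + 36*g + 16) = (g - 3)*(g + 2)*(g^3 + 7*g^2 + 14*g + 8) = (g - 3)*(g + 2)^2*(g^2 + 5*g + 4) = (g - 3)*(g + 2)^2*(g + 4)*(g + 1)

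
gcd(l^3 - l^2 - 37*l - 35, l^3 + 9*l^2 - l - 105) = l + 5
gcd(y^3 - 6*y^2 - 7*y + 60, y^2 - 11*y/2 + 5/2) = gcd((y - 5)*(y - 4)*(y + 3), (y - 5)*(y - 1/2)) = y - 5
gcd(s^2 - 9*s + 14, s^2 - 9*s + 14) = s^2 - 9*s + 14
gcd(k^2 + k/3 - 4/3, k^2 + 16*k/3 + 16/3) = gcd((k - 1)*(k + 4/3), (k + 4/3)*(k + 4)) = k + 4/3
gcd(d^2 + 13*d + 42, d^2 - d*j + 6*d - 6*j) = d + 6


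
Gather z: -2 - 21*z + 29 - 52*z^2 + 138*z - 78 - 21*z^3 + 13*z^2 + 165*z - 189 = -21*z^3 - 39*z^2 + 282*z - 240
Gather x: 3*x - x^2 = -x^2 + 3*x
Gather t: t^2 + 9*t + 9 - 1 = t^2 + 9*t + 8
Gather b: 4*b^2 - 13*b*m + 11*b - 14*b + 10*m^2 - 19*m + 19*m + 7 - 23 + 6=4*b^2 + b*(-13*m - 3) + 10*m^2 - 10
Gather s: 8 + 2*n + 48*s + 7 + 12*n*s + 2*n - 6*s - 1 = 4*n + s*(12*n + 42) + 14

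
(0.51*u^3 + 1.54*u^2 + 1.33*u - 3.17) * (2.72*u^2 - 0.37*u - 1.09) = 1.3872*u^5 + 4.0001*u^4 + 2.4919*u^3 - 10.7931*u^2 - 0.2768*u + 3.4553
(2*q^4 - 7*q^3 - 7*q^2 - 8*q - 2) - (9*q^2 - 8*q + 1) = 2*q^4 - 7*q^3 - 16*q^2 - 3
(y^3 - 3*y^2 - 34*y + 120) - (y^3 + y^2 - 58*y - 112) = -4*y^2 + 24*y + 232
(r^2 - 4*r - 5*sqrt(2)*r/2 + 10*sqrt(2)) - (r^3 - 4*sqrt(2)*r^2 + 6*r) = -r^3 + r^2 + 4*sqrt(2)*r^2 - 10*r - 5*sqrt(2)*r/2 + 10*sqrt(2)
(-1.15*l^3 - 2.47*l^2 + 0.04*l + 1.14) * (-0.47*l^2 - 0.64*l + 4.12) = 0.5405*l^5 + 1.8969*l^4 - 3.176*l^3 - 10.7378*l^2 - 0.5648*l + 4.6968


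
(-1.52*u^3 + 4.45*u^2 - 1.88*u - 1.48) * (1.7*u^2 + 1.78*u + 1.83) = -2.584*u^5 + 4.8594*u^4 + 1.9434*u^3 + 2.2811*u^2 - 6.0748*u - 2.7084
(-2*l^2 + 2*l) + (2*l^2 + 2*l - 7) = 4*l - 7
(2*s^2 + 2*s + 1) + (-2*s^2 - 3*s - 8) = -s - 7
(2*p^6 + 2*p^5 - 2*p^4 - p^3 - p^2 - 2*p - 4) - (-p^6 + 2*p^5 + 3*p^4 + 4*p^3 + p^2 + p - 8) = 3*p^6 - 5*p^4 - 5*p^3 - 2*p^2 - 3*p + 4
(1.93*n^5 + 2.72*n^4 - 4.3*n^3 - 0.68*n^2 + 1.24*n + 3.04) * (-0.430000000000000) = -0.8299*n^5 - 1.1696*n^4 + 1.849*n^3 + 0.2924*n^2 - 0.5332*n - 1.3072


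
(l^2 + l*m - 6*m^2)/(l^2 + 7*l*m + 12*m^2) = (l - 2*m)/(l + 4*m)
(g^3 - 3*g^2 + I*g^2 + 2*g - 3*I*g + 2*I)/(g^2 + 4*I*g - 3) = (g^2 - 3*g + 2)/(g + 3*I)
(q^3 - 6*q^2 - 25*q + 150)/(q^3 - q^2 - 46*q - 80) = (q^2 - 11*q + 30)/(q^2 - 6*q - 16)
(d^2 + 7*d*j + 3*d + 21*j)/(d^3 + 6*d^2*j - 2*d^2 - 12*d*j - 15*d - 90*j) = (d + 7*j)/(d^2 + 6*d*j - 5*d - 30*j)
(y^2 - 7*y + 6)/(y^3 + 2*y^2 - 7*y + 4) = (y - 6)/(y^2 + 3*y - 4)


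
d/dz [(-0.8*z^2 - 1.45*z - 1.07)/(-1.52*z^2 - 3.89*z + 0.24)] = (0.908000000000001*z^2 - 3.6368*z - 4.5103)/(2.3104*z^4 + 11.8256*z^3 + 14.4025*z^2 - 1.8672*z + 0.0576)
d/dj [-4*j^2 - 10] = -8*j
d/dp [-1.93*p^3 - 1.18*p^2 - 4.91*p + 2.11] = -5.79*p^2 - 2.36*p - 4.91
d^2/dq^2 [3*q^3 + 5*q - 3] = 18*q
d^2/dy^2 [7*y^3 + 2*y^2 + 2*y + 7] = 42*y + 4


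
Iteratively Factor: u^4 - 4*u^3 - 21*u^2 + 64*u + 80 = (u - 5)*(u^3 + u^2 - 16*u - 16) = (u - 5)*(u + 1)*(u^2 - 16) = (u - 5)*(u + 1)*(u + 4)*(u - 4)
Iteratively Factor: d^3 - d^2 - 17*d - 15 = (d + 3)*(d^2 - 4*d - 5) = (d + 1)*(d + 3)*(d - 5)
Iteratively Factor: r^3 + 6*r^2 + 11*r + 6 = (r + 3)*(r^2 + 3*r + 2) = (r + 2)*(r + 3)*(r + 1)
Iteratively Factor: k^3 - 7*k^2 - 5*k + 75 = (k - 5)*(k^2 - 2*k - 15) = (k - 5)^2*(k + 3)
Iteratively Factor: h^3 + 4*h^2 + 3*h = (h + 1)*(h^2 + 3*h) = (h + 1)*(h + 3)*(h)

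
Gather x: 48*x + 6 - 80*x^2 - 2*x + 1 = -80*x^2 + 46*x + 7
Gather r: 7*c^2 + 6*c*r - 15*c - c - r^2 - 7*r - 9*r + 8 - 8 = 7*c^2 - 16*c - r^2 + r*(6*c - 16)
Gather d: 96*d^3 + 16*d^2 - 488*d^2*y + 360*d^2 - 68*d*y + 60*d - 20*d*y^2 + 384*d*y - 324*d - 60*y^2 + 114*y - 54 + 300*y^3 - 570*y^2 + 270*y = 96*d^3 + d^2*(376 - 488*y) + d*(-20*y^2 + 316*y - 264) + 300*y^3 - 630*y^2 + 384*y - 54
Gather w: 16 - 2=14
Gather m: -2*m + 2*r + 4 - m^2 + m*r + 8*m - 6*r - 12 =-m^2 + m*(r + 6) - 4*r - 8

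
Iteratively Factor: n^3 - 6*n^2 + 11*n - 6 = (n - 3)*(n^2 - 3*n + 2) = (n - 3)*(n - 1)*(n - 2)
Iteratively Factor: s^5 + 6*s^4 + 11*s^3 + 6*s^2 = (s + 2)*(s^4 + 4*s^3 + 3*s^2) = s*(s + 2)*(s^3 + 4*s^2 + 3*s) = s*(s + 2)*(s + 3)*(s^2 + s) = s*(s + 1)*(s + 2)*(s + 3)*(s)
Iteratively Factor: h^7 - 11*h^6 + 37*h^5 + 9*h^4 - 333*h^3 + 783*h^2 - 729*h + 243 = (h - 3)*(h^6 - 8*h^5 + 13*h^4 + 48*h^3 - 189*h^2 + 216*h - 81) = (h - 3)^2*(h^5 - 5*h^4 - 2*h^3 + 42*h^2 - 63*h + 27) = (h - 3)^2*(h - 1)*(h^4 - 4*h^3 - 6*h^2 + 36*h - 27) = (h - 3)^2*(h - 1)*(h + 3)*(h^3 - 7*h^2 + 15*h - 9) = (h - 3)^3*(h - 1)*(h + 3)*(h^2 - 4*h + 3) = (h - 3)^4*(h - 1)*(h + 3)*(h - 1)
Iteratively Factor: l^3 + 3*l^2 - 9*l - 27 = (l - 3)*(l^2 + 6*l + 9) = (l - 3)*(l + 3)*(l + 3)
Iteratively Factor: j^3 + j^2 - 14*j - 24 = (j + 2)*(j^2 - j - 12) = (j + 2)*(j + 3)*(j - 4)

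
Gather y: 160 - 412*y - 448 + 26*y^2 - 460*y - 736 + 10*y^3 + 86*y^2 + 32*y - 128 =10*y^3 + 112*y^2 - 840*y - 1152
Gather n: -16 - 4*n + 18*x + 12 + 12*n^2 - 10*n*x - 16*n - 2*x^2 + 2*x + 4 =12*n^2 + n*(-10*x - 20) - 2*x^2 + 20*x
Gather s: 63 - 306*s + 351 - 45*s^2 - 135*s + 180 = -45*s^2 - 441*s + 594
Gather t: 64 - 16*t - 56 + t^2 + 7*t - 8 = t^2 - 9*t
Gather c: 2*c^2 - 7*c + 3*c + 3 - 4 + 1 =2*c^2 - 4*c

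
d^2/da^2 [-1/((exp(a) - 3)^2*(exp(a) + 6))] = 9*(-exp(3*a) - 6*exp(2*a) - 21*exp(a) - 18)*exp(a)/(exp(7*a) + 6*exp(6*a) - 54*exp(5*a) - 216*exp(4*a) + 1377*exp(3*a) + 1458*exp(2*a) - 14580*exp(a) + 17496)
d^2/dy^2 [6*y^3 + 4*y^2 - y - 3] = 36*y + 8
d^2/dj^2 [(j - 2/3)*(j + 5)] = 2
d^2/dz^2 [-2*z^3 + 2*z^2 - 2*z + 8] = 4 - 12*z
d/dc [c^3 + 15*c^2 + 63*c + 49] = 3*c^2 + 30*c + 63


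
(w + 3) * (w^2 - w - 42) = w^3 + 2*w^2 - 45*w - 126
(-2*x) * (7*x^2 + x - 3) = -14*x^3 - 2*x^2 + 6*x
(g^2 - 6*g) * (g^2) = g^4 - 6*g^3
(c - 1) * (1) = c - 1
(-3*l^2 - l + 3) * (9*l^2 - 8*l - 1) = -27*l^4 + 15*l^3 + 38*l^2 - 23*l - 3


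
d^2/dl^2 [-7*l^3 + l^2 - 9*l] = 2 - 42*l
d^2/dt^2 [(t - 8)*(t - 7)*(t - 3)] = 6*t - 36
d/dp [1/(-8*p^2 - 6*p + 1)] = 2*(8*p + 3)/(8*p^2 + 6*p - 1)^2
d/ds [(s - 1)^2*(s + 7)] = (s - 1)*(3*s + 13)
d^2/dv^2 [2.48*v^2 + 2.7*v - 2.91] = 4.96000000000000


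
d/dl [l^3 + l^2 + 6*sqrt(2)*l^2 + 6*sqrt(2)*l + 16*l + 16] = 3*l^2 + 2*l + 12*sqrt(2)*l + 6*sqrt(2) + 16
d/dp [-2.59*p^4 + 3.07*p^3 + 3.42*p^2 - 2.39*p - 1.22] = -10.36*p^3 + 9.21*p^2 + 6.84*p - 2.39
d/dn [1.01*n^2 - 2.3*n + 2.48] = 2.02*n - 2.3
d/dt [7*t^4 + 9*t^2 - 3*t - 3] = 28*t^3 + 18*t - 3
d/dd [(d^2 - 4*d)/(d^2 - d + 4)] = (3*d^2 + 8*d - 16)/(d^4 - 2*d^3 + 9*d^2 - 8*d + 16)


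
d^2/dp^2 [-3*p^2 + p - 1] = -6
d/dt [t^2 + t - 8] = 2*t + 1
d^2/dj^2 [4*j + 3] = 0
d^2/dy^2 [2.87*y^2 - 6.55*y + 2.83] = 5.74000000000000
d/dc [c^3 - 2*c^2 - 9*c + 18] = 3*c^2 - 4*c - 9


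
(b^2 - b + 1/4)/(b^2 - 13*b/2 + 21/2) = (4*b^2 - 4*b + 1)/(2*(2*b^2 - 13*b + 21))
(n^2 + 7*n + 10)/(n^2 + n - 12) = (n^2 + 7*n + 10)/(n^2 + n - 12)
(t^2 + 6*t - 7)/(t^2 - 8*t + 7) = (t + 7)/(t - 7)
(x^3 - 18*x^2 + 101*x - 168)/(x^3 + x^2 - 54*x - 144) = (x^2 - 10*x + 21)/(x^2 + 9*x + 18)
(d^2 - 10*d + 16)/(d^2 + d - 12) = (d^2 - 10*d + 16)/(d^2 + d - 12)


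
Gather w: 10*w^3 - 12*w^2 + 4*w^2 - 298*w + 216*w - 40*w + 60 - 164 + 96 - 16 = 10*w^3 - 8*w^2 - 122*w - 24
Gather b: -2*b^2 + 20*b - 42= -2*b^2 + 20*b - 42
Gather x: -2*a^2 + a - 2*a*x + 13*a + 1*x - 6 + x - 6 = -2*a^2 + 14*a + x*(2 - 2*a) - 12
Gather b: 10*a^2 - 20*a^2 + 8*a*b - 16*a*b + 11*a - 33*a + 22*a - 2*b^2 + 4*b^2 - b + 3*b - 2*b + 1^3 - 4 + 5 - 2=-10*a^2 - 8*a*b + 2*b^2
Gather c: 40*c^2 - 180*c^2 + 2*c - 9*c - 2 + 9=-140*c^2 - 7*c + 7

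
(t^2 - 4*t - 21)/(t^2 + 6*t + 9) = (t - 7)/(t + 3)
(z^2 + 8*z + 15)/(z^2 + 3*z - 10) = (z + 3)/(z - 2)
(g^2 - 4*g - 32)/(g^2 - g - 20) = (g - 8)/(g - 5)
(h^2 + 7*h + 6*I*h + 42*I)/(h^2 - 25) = (h^2 + h*(7 + 6*I) + 42*I)/(h^2 - 25)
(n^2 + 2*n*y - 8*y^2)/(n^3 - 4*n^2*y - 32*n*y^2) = (-n + 2*y)/(n*(-n + 8*y))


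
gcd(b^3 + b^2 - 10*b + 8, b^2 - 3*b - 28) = b + 4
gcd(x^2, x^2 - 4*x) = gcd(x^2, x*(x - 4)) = x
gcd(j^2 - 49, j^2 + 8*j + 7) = j + 7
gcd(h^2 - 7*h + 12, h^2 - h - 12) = h - 4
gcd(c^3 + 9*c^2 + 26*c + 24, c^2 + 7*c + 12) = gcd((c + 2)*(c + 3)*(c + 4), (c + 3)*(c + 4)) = c^2 + 7*c + 12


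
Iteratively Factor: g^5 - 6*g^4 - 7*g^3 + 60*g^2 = (g - 4)*(g^4 - 2*g^3 - 15*g^2) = g*(g - 4)*(g^3 - 2*g^2 - 15*g) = g*(g - 5)*(g - 4)*(g^2 + 3*g) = g*(g - 5)*(g - 4)*(g + 3)*(g)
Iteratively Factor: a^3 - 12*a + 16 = (a + 4)*(a^2 - 4*a + 4) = (a - 2)*(a + 4)*(a - 2)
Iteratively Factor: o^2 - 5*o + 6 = (o - 2)*(o - 3)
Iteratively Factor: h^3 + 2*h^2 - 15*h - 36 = (h - 4)*(h^2 + 6*h + 9) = (h - 4)*(h + 3)*(h + 3)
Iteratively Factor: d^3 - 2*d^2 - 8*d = (d + 2)*(d^2 - 4*d) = d*(d + 2)*(d - 4)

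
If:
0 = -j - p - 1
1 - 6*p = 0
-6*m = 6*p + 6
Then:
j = -7/6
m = -7/6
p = 1/6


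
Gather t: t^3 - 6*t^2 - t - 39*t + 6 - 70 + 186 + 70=t^3 - 6*t^2 - 40*t + 192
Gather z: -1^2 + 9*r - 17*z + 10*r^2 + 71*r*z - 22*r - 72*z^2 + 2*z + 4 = 10*r^2 - 13*r - 72*z^2 + z*(71*r - 15) + 3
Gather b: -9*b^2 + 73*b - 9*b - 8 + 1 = -9*b^2 + 64*b - 7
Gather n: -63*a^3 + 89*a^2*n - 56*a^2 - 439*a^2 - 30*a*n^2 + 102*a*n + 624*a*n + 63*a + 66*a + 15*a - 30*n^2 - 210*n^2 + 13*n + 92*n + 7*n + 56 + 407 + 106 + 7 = -63*a^3 - 495*a^2 + 144*a + n^2*(-30*a - 240) + n*(89*a^2 + 726*a + 112) + 576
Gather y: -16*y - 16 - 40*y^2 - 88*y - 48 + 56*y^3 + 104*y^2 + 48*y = 56*y^3 + 64*y^2 - 56*y - 64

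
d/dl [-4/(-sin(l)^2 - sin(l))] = -(8/tan(l) + 4*cos(l)/sin(l)^2)/(sin(l) + 1)^2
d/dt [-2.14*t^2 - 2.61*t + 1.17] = -4.28*t - 2.61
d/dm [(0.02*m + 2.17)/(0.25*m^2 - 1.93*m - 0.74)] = (-0.005*m^2 - 1.085*m + 4.1733)/(0.0625*m^4 - 0.965*m^3 + 3.3549*m^2 + 2.8564*m + 0.5476)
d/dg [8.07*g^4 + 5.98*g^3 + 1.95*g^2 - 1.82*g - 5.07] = 32.28*g^3 + 17.94*g^2 + 3.9*g - 1.82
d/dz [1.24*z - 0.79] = 1.24000000000000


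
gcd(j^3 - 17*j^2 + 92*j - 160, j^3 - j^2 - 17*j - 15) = j - 5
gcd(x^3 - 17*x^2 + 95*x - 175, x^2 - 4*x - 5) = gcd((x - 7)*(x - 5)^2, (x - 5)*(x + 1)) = x - 5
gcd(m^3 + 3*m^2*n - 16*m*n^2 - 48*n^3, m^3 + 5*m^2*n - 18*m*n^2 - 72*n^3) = m^2 - m*n - 12*n^2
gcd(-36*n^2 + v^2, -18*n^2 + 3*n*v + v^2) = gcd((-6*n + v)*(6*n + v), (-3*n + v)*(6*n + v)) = 6*n + v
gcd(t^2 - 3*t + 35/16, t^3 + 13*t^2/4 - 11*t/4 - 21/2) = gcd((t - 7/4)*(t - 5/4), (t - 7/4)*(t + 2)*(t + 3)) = t - 7/4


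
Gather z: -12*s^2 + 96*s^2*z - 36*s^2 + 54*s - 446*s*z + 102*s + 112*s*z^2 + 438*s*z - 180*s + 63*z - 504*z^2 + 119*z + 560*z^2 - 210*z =-48*s^2 - 24*s + z^2*(112*s + 56) + z*(96*s^2 - 8*s - 28)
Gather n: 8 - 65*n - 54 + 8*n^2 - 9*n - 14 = 8*n^2 - 74*n - 60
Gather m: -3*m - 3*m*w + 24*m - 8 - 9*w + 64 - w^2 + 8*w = m*(21 - 3*w) - w^2 - w + 56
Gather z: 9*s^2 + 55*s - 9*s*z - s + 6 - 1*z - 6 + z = 9*s^2 - 9*s*z + 54*s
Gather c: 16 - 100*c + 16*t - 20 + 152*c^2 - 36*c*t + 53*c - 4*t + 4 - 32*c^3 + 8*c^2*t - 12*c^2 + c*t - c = -32*c^3 + c^2*(8*t + 140) + c*(-35*t - 48) + 12*t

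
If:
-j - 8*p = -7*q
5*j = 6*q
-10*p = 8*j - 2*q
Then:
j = 0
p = 0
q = 0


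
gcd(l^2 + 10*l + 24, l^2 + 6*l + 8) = l + 4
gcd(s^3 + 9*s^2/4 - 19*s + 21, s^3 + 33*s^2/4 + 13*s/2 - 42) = s^2 + 17*s/4 - 21/2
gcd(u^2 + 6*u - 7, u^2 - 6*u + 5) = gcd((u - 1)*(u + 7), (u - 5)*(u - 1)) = u - 1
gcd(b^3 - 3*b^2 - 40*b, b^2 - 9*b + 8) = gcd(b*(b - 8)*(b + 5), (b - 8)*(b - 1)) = b - 8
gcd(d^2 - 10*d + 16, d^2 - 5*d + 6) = d - 2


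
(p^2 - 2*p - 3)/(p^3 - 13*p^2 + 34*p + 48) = (p - 3)/(p^2 - 14*p + 48)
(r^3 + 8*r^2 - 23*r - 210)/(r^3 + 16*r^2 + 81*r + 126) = (r - 5)/(r + 3)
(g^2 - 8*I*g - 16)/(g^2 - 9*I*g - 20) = (g - 4*I)/(g - 5*I)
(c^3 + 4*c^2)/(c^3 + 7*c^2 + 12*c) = c/(c + 3)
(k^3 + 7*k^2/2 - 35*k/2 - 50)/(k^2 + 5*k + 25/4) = 2*(k^2 + k - 20)/(2*k + 5)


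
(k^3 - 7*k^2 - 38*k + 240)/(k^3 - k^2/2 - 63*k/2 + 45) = 2*(k - 8)/(2*k - 3)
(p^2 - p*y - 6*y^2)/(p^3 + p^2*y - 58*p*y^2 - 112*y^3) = (-p + 3*y)/(-p^2 + p*y + 56*y^2)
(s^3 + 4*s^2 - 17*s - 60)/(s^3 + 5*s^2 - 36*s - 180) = (s^2 - s - 12)/(s^2 - 36)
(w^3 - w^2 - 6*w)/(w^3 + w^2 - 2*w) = (w - 3)/(w - 1)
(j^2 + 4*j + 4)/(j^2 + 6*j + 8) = (j + 2)/(j + 4)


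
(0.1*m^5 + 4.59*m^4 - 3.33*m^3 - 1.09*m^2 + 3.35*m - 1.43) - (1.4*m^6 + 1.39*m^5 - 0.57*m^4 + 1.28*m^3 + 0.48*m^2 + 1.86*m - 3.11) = -1.4*m^6 - 1.29*m^5 + 5.16*m^4 - 4.61*m^3 - 1.57*m^2 + 1.49*m + 1.68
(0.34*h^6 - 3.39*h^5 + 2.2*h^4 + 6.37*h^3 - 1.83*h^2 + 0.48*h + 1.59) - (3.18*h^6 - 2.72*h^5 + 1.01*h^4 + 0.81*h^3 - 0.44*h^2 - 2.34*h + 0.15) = -2.84*h^6 - 0.67*h^5 + 1.19*h^4 + 5.56*h^3 - 1.39*h^2 + 2.82*h + 1.44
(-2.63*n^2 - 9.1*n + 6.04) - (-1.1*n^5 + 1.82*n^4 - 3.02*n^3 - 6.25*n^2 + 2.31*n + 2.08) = 1.1*n^5 - 1.82*n^4 + 3.02*n^3 + 3.62*n^2 - 11.41*n + 3.96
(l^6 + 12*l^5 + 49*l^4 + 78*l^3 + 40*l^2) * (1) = l^6 + 12*l^5 + 49*l^4 + 78*l^3 + 40*l^2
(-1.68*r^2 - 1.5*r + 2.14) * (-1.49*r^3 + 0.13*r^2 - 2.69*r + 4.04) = 2.5032*r^5 + 2.0166*r^4 + 1.1356*r^3 - 2.474*r^2 - 11.8166*r + 8.6456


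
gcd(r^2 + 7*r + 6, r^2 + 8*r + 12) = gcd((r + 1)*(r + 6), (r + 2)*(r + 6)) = r + 6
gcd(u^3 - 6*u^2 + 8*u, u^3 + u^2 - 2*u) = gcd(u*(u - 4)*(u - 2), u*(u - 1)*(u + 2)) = u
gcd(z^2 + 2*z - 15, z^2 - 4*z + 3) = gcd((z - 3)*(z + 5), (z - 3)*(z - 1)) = z - 3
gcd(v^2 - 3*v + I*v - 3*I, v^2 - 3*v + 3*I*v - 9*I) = v - 3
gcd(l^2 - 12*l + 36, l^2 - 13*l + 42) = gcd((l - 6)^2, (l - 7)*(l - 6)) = l - 6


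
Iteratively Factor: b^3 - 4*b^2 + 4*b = (b)*(b^2 - 4*b + 4) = b*(b - 2)*(b - 2)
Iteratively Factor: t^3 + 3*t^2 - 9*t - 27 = (t + 3)*(t^2 - 9) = (t + 3)^2*(t - 3)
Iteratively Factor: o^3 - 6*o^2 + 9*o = (o - 3)*(o^2 - 3*o) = o*(o - 3)*(o - 3)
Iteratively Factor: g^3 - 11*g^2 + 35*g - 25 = (g - 1)*(g^2 - 10*g + 25) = (g - 5)*(g - 1)*(g - 5)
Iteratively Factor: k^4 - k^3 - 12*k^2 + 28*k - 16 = (k - 2)*(k^3 + k^2 - 10*k + 8) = (k - 2)^2*(k^2 + 3*k - 4) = (k - 2)^2*(k + 4)*(k - 1)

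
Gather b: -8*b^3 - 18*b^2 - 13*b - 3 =-8*b^3 - 18*b^2 - 13*b - 3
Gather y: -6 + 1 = -5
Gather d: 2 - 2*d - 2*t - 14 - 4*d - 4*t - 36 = -6*d - 6*t - 48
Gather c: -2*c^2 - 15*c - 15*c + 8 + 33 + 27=-2*c^2 - 30*c + 68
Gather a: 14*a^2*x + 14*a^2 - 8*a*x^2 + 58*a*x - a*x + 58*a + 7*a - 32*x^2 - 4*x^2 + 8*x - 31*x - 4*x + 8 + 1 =a^2*(14*x + 14) + a*(-8*x^2 + 57*x + 65) - 36*x^2 - 27*x + 9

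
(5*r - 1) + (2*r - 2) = 7*r - 3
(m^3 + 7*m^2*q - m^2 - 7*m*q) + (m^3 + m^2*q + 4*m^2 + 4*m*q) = 2*m^3 + 8*m^2*q + 3*m^2 - 3*m*q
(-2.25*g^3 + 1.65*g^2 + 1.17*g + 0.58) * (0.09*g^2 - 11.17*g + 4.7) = -0.2025*g^5 + 25.281*g^4 - 28.9002*g^3 - 5.2617*g^2 - 0.9796*g + 2.726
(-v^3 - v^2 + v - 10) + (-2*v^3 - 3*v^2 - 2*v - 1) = -3*v^3 - 4*v^2 - v - 11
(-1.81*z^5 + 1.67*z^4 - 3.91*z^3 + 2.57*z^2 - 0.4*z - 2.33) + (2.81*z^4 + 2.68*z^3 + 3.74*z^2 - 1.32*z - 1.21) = -1.81*z^5 + 4.48*z^4 - 1.23*z^3 + 6.31*z^2 - 1.72*z - 3.54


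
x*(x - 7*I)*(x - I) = x^3 - 8*I*x^2 - 7*x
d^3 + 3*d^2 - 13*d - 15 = (d - 3)*(d + 1)*(d + 5)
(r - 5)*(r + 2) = r^2 - 3*r - 10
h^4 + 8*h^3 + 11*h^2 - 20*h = h*(h - 1)*(h + 4)*(h + 5)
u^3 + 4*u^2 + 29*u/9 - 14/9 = (u - 1/3)*(u + 2)*(u + 7/3)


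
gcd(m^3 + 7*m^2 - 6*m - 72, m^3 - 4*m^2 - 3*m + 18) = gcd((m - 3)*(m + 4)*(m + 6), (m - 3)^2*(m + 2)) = m - 3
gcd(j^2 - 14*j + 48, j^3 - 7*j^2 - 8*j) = j - 8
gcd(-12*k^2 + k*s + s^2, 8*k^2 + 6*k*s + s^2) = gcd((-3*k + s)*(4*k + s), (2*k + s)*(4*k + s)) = 4*k + s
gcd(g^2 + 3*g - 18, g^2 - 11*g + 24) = g - 3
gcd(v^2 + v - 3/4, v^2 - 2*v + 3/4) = v - 1/2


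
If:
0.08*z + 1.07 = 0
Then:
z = -13.38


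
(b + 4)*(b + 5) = b^2 + 9*b + 20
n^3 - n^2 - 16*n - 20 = (n - 5)*(n + 2)^2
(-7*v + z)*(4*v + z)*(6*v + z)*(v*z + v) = -168*v^4*z - 168*v^4 - 46*v^3*z^2 - 46*v^3*z + 3*v^2*z^3 + 3*v^2*z^2 + v*z^4 + v*z^3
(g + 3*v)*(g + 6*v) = g^2 + 9*g*v + 18*v^2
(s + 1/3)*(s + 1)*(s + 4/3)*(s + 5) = s^4 + 23*s^3/3 + 139*s^2/9 + 11*s + 20/9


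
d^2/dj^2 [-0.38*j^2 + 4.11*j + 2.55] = -0.760000000000000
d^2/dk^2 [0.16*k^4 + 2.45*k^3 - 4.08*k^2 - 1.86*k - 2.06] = 1.92*k^2 + 14.7*k - 8.16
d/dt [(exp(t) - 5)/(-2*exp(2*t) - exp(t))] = (2*exp(2*t) - 20*exp(t) - 5)*exp(-t)/(4*exp(2*t) + 4*exp(t) + 1)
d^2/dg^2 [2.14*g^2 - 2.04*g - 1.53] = 4.28000000000000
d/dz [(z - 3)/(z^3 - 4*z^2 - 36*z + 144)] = (z^3 - 4*z^2 - 36*z + (z - 3)*(-3*z^2 + 8*z + 36) + 144)/(z^3 - 4*z^2 - 36*z + 144)^2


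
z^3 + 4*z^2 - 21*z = z*(z - 3)*(z + 7)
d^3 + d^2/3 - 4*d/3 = d*(d - 1)*(d + 4/3)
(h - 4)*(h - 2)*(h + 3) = h^3 - 3*h^2 - 10*h + 24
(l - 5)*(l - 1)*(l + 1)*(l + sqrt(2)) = l^4 - 5*l^3 + sqrt(2)*l^3 - 5*sqrt(2)*l^2 - l^2 - sqrt(2)*l + 5*l + 5*sqrt(2)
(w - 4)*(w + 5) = w^2 + w - 20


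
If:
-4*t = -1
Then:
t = 1/4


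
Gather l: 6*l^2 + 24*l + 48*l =6*l^2 + 72*l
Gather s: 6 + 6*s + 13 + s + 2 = 7*s + 21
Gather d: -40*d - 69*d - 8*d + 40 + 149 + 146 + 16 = 351 - 117*d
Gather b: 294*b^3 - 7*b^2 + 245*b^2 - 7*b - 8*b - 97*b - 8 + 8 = 294*b^3 + 238*b^2 - 112*b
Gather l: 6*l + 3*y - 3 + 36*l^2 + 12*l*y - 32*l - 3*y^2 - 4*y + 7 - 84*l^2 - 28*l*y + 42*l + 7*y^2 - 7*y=-48*l^2 + l*(16 - 16*y) + 4*y^2 - 8*y + 4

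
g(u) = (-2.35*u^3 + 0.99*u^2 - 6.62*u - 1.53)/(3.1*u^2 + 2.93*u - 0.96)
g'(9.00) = -0.72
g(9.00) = -6.13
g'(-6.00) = -0.63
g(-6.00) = 6.25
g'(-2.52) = 0.86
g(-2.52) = 5.21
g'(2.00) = -0.27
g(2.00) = -1.71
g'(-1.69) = 10.55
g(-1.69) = 8.10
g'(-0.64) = 8.46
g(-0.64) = -2.38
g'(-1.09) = 207.67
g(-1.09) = -21.05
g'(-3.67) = -0.28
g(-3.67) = 5.07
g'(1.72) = -0.12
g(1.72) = -1.66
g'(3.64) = -0.58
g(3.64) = -2.48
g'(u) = (-6.2*u - 2.93)*(-2.35*u^3 + 0.99*u^2 - 6.62*u - 1.53)/(3.1*u^2 + 2.93*u - 0.96)^2 + (-7.05*u^2 + 1.98*u - 6.62)/(3.1*u^2 + 2.93*u - 0.96)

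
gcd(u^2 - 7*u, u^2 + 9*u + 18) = 1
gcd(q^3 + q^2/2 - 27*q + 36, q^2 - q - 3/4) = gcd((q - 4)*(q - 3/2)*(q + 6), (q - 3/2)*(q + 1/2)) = q - 3/2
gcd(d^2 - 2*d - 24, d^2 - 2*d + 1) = 1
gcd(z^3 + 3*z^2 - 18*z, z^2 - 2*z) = z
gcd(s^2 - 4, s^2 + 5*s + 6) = s + 2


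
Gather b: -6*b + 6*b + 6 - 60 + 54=0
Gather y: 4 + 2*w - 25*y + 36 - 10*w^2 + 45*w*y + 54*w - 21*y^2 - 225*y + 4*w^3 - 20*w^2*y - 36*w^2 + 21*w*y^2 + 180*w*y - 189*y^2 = 4*w^3 - 46*w^2 + 56*w + y^2*(21*w - 210) + y*(-20*w^2 + 225*w - 250) + 40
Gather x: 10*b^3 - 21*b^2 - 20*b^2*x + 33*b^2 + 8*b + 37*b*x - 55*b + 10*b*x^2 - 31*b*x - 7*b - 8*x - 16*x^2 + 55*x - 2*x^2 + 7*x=10*b^3 + 12*b^2 - 54*b + x^2*(10*b - 18) + x*(-20*b^2 + 6*b + 54)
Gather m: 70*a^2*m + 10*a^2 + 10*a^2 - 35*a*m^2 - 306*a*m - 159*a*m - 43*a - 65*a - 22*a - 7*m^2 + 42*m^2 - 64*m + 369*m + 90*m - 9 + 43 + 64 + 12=20*a^2 - 130*a + m^2*(35 - 35*a) + m*(70*a^2 - 465*a + 395) + 110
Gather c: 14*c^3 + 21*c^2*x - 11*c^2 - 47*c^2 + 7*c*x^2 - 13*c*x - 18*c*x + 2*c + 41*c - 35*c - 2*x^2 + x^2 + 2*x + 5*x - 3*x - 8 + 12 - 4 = 14*c^3 + c^2*(21*x - 58) + c*(7*x^2 - 31*x + 8) - x^2 + 4*x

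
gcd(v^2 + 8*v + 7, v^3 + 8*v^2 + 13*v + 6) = v + 1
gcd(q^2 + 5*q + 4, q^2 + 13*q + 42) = 1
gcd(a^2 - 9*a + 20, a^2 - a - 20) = a - 5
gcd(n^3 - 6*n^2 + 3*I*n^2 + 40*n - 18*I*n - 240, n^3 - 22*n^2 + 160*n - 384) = n - 6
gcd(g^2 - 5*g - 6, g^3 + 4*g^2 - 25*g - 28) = g + 1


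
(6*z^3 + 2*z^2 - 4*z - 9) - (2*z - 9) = 6*z^3 + 2*z^2 - 6*z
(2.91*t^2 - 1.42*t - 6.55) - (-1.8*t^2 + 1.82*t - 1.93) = 4.71*t^2 - 3.24*t - 4.62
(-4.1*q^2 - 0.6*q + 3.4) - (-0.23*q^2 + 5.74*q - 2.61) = -3.87*q^2 - 6.34*q + 6.01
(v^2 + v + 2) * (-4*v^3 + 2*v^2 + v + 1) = -4*v^5 - 2*v^4 - 5*v^3 + 6*v^2 + 3*v + 2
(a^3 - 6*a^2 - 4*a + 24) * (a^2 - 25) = a^5 - 6*a^4 - 29*a^3 + 174*a^2 + 100*a - 600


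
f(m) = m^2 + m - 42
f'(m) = 2*m + 1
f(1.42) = -38.56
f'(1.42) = 3.84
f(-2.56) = -38.01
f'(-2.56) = -4.12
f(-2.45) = -38.45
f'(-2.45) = -3.90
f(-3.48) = -33.37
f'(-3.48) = -5.96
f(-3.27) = -34.58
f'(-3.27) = -5.54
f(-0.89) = -42.10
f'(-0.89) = -0.78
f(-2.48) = -38.33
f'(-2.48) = -3.96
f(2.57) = -32.83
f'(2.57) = 6.14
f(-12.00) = 90.00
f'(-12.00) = -23.00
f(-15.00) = 168.00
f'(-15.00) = -29.00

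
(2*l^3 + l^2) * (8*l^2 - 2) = 16*l^5 + 8*l^4 - 4*l^3 - 2*l^2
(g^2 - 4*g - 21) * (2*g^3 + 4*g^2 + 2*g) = 2*g^5 - 4*g^4 - 56*g^3 - 92*g^2 - 42*g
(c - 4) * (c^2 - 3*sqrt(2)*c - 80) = c^3 - 3*sqrt(2)*c^2 - 4*c^2 - 80*c + 12*sqrt(2)*c + 320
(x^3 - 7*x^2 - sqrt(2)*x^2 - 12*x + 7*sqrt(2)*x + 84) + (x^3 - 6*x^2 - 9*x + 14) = 2*x^3 - 13*x^2 - sqrt(2)*x^2 - 21*x + 7*sqrt(2)*x + 98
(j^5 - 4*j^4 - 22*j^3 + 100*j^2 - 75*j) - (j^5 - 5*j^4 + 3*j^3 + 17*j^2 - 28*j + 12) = j^4 - 25*j^3 + 83*j^2 - 47*j - 12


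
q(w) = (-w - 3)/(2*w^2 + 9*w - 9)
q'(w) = (-4*w - 9)*(-w - 3)/(2*w^2 + 9*w - 9)^2 - 1/(2*w^2 + 9*w - 9)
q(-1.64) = 0.07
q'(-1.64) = 0.06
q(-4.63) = -0.21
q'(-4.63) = 0.38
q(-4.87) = -0.35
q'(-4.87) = 0.86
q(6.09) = -0.08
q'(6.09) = 0.01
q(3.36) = -0.15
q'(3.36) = 0.05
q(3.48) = -0.14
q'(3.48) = 0.05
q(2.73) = -0.19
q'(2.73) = 0.09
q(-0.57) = 0.18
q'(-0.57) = 0.16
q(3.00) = -0.17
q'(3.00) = 0.07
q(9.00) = -0.05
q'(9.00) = 0.01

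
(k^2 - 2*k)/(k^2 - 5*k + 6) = k/(k - 3)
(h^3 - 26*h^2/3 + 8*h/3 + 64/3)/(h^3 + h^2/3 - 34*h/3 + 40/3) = (3*h^2 - 20*h - 32)/(3*h^2 + 7*h - 20)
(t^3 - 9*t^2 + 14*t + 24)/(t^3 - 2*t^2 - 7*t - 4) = (t - 6)/(t + 1)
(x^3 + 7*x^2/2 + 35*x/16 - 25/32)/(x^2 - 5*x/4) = (32*x^3 + 112*x^2 + 70*x - 25)/(8*x*(4*x - 5))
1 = 1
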